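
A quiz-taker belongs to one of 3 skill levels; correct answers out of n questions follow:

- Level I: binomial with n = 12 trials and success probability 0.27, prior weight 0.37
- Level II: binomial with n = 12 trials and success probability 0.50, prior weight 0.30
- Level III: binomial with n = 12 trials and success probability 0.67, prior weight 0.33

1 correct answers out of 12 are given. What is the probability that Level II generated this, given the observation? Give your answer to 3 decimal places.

0.023

Apply Bayes' rule: the posterior for each component is proportional to its prior times its likelihood at x.
Component likelihoods at x = 1 correct answers out of 12:
  L_I = C(12,1)·0.27^1·0.73^11 = 12·0.27·0.0313727 = 0.101647
  L_II = C(12,1)·0.50^1·0.50^11 = 12·0.5·0.000488281 = 0.00292969
  L_III = C(12,1)·0.67^1·0.33^11 = 12·0.67·5.05421e-06 = 4.06359e-05
Multiply by the mixture weights:
  P(Z=I)·L_I = 0.37 × 0.101647 = 0.0376096
  P(Z=II)·L_II = 0.30 × 0.00292969 = 0.000878906
  P(Z=III)·L_III = 0.33 × 4.06359e-05 = 1.34098e-05
Normaliser: 0.0376096 + 0.000878906 + 1.34098e-05 = 0.0385019
P(Level II | the observation) = 0.000878906 / 0.0385019 ≈ 0.023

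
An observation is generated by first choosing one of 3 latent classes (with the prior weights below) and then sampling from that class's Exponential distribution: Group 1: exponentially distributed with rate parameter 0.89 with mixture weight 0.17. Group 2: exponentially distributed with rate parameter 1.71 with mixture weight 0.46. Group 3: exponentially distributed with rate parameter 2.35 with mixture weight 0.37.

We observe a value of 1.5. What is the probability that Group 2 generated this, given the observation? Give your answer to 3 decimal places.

0.480

The responsibility of component k is π_k f_k(x) divided by Σ_j π_j f_j(x).
Component likelihoods at x = 1.5:
  f_1 = 0.234211
  f_2 = 0.131532
  f_3 = 0.0692117
Prior × likelihood for each component:
  π_1·f_1 = 0.17 × 0.234211 = 0.0398158
  π_2·f_2 = 0.46 × 0.131532 = 0.0605046
  π_3·f_3 = 0.37 × 0.0692117 = 0.0256083
Denominator: 0.0398158 + 0.0605046 + 0.0256083 = 0.125929
Responsibility of Group 2: 0.0605046 / 0.125929 ≈ 0.480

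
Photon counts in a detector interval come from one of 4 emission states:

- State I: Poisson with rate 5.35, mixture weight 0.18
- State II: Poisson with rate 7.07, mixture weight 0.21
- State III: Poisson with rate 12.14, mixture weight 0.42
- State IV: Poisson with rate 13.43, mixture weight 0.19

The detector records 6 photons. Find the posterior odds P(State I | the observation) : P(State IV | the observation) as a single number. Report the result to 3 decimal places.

Only the two components matter; the odds are (P(Z=i) f_i(x)) / (P(Z=j) f_j(x)).
Evaluate each component's likelihood at the observed value:
  f_I = 0.154637
  f_II = 0.147476
  f_III = 0.023749
  f_IV = 0.0119825
Posterior odds = (P(Z=I)·f_I) / (P(Z=IV)·f_IV) = (0.18·0.154637) / (0.19·0.0119825) = 0.0278347 / 0.00227668 ≈ 12.226

12.226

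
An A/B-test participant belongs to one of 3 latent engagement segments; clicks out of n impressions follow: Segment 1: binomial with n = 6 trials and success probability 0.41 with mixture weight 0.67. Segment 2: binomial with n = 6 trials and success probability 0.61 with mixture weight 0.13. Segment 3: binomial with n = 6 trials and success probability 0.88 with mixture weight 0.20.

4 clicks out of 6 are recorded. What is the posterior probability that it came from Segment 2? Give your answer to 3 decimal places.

By Bayes' theorem, P(k | x) = π_k f_k(x) / Σ_j π_j f_j(x).
Component likelihoods at x = 4 clicks out of 6:
  p_1 = 0.147547
  p_2 = 0.315893
  p_3 = 0.129534
Unnormalised posteriors:
  π_1·p_1 = 0.67 × 0.147547 = 0.0988566
  π_2·p_2 = 0.13 × 0.315893 = 0.0410661
  π_3·p_3 = 0.20 × 0.129534 = 0.0259068
Marginal: 0.0988566 + 0.0410661 + 0.0259068 = 0.165829
P(Segment 2 | x) ≈ 0.248

0.248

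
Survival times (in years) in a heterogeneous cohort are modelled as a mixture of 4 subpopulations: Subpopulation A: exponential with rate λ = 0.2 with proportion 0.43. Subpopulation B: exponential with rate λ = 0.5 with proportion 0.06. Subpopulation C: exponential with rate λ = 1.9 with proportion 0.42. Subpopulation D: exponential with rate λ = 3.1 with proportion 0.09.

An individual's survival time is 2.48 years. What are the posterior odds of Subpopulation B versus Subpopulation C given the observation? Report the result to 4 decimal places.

The posterior odds equal the prior odds times the likelihood ratio: (π_i/π_j)·(f_i(x)/f_j(x)).
Evaluate each component's likelihood at the observed value:
  f_A = 0.121792
  f_B = 0.144692
  f_C = 0.0170749
  f_D = 0.00142071
Posterior odds = (π_B·f_B) / (π_C·f_C) = (0.06·0.144692) / (0.42·0.0170749) = 0.00868153 / 0.00717146 ≈ 1.2106

1.2106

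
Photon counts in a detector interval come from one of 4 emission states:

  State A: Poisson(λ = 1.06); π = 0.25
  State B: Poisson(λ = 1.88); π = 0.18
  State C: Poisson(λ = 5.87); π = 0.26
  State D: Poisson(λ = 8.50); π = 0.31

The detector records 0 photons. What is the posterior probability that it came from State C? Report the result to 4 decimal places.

0.0064

Posterior ∝ prior × likelihood, so P(k | x) ∝ P(Z=k) f_k(x); normalise over all components.
Poisson probabilities:
  p_A = 0.346456
  p_B = 0.15259
  p_C = 0.00282287
  p_D = 0.000203468
Prior × likelihood for each component:
  P(Z=A)·p_A = 0.25 × 0.346456 = 0.086614
  P(Z=B)·p_B = 0.18 × 0.15259 = 0.0274662
  P(Z=C)·p_C = 0.26 × 0.00282287 = 0.000733947
  P(Z=D)·p_D = 0.31 × 0.000203468 = 6.30752e-05
Sum: 0.086614 + 0.0274662 + 0.000733947 + 6.30752e-05 = 0.114877
Responsibility of State C: 0.000733947 / 0.114877 ≈ 0.0064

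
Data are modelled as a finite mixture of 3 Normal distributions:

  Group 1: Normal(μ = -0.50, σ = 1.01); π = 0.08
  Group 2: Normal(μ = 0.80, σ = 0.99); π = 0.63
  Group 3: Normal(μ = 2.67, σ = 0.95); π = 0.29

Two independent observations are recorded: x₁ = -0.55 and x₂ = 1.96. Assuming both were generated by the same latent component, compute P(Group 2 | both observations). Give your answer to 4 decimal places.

0.9637

The responsibility of component k is π_k f_k(x) divided by Σ_j π_j f_j(x).
Since both observations come from the same component, the likelihood for component k is f_k(x₁)·f_k(x₂).
  L_1 = [(1/(1.01·√(2π)))·exp(−(-0.55−-0.50)²/(2·1.01²)) = 0.394992·exp(-0.00123) = 0.394509] × [0.020342] = 0.00802509
  L_2 = [(1/(0.99·√(2π)))·exp(−(-0.55−0.80)²/(2·0.99²)) = 0.402972·exp(-0.92975) = 0.159034] × [0.202838] = 0.032258
  L_3 = [(1/(0.95·√(2π)))·exp(−(-0.55−2.67)²/(2·0.95²)) = 0.419939·exp(-5.74427) = 0.00134426] × [0.317612] = 0.000426953
Prior × likelihood for each component:
  π_1·L_1 = 0.08 × 0.00802509 = 0.000642007
  π_2·L_2 = 0.63 × 0.032258 = 0.0203225
  π_3·L_3 = 0.29 × 0.000426953 = 0.000123816
Denominator: 0.000642007 + 0.0203225 + 0.000123816 = 0.0210884
So the posterior for Group 2 is 0.0203225 / 0.0210884 ≈ 0.9637.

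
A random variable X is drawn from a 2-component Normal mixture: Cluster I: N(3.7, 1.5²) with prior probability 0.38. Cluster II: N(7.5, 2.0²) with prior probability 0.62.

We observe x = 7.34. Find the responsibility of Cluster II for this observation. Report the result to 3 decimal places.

0.959

Apply Bayes' rule: the posterior for each component is proportional to its prior times its likelihood at x.
Normal densities:
  p_I = (1/(1.5·√(2π)))·exp(−(7.34−3.7)²/(2·1.5²)) = 0.265962·exp(-2.94436) = 0.0139991
  p_II = (1/(2.0·√(2π)))·exp(−(7.34−7.5)²/(2·2.0²)) = 0.199471·exp(-0.00320) = 0.198834
Unnormalised posteriors:
  π_I·p_I = 0.38 × 0.0139991 = 0.00531967
  π_II·p_II = 0.62 × 0.198834 = 0.123277
Sum: 0.00531967 + 0.123277 = 0.128597
Responsibility of Cluster II: 0.123277 / 0.128597 ≈ 0.959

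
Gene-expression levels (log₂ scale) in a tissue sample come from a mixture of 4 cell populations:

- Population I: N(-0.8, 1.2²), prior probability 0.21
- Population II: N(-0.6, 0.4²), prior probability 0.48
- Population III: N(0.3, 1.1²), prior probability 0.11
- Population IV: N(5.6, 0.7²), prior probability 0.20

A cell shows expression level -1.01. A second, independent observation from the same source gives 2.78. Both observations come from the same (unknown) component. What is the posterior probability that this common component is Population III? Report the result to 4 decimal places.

0.6775

Apply Bayes' rule: the posterior for each component is proportional to its prior times its likelihood at x.
Since both observations come from the same component, the likelihood for component k is f_k(x₁)·f_k(x₂).
  L_I = [(1/(1.2·√(2π)))·exp(−(-1.01−-0.8)²/(2·1.2²)) = 0.332452·exp(-0.01531) = 0.3274] × [0.00388202] = 0.00127097
  L_II = [(1/(0.4·√(2π)))·exp(−(-1.01−-0.6)²/(2·0.4²)) = 0.997356·exp(-0.52531) = 0.589807] × [3.11885e-16] = 1.83952e-16
  L_III = [(1/(1.1·√(2π)))·exp(−(-1.01−0.3)²/(2·1.1²)) = 0.362675·exp(-0.70913) = 0.178462] × [0.0285603] = 0.00509693
  L_IV = [(1/(0.7·√(2π)))·exp(−(-1.01−5.6)²/(2·0.7²)) = 0.569918·exp(-44.58378) = 2.47357e-20] × [0.000170469] = 4.21667e-24
Weight by the priors:
  π_I·L_I = 0.21 × 0.00127097 = 0.000266905
  π_II·L_II = 0.48 × 1.83952e-16 = 8.82968e-17
  π_III·L_III = 0.11 × 0.00509693 = 0.000560662
  π_IV·L_IV = 0.20 × 4.21667e-24 = 8.43334e-25
Evidence: 0.000266905 + 8.82968e-17 + 0.000560662 + 8.43334e-25 = 0.000827567
So the posterior for Population III is 0.000560662 / 0.000827567 ≈ 0.6775.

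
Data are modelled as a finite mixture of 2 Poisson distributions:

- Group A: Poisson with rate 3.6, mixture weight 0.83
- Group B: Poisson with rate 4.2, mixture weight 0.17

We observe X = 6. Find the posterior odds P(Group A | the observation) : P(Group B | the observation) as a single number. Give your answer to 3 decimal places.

3.528

Posterior odds = (π_i f_i(x)) / (π_j f_j(x)); the normalising sum cancels.
Component likelihoods at x = 6:
  p_A = 0.0826081
  p_B = 0.114321
Odds = (0.83/0.17) × (0.0826081/0.114321) = 4.88235 × 0.722597 ≈ 3.528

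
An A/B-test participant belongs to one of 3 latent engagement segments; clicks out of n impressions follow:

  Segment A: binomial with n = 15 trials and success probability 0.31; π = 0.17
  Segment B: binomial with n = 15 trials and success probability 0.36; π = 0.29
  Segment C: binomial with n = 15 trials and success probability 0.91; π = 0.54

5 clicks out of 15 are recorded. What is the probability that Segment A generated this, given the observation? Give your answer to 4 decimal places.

0.3706

P(component k | x) = π_k·f_k(x) / marginal(x), where marginal(x) = Σ_j π_j·f_j(x).
Binomial probabilities:
  p_A = C(15,5)·0.31^5·0.69^10 = 3003·0.00286292·0.0244619 = 0.210307
  p_B = C(15,5)·0.36^5·0.64^10 = 3003·0.00604662·0.0115292 = 0.209347
  p_C = C(15,5)·0.91^5·0.09^10 = 3003·0.624032·3.48678e-11 = 6.53412e-08
Multiply by the mixture weights:
  π_A·p_A = 0.17 × 0.210307 = 0.0357523
  π_B·p_B = 0.29 × 0.209347 = 0.0607107
  π_C·p_C = 0.54 × 6.53412e-08 = 3.52843e-08
Sum: 0.0357523 + 0.0607107 + 3.52843e-08 = 0.0964631
So the posterior for Segment A is 0.0357523 / 0.0964631 ≈ 0.3706.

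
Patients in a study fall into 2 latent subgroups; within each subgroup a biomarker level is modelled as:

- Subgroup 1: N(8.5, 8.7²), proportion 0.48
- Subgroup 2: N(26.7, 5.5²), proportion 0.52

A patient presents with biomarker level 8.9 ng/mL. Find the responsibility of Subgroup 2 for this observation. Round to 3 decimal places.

0.009

P(component k | x) = P(Z=k)·f_k(x) / marginal(x), where marginal(x) = Σ_j P(Z=j)·f_j(x).
Component likelihoods at x = 8.9 ng/mL:
  f_1 = (1/(8.7·√(2π)))·exp(−(8.9−8.5)²/(2·8.7²)) = 0.045855·exp(-0.00106) = 0.045807
  f_2 = (1/(5.5·√(2π)))·exp(−(8.9−26.7)²/(2·5.5²)) = 0.072535·exp(-5.23702) = 0.000385599
Weight by the priors:
  P(Z=1)·f_1 = 0.48 × 0.045807 = 0.0219874
  P(Z=2)·f_2 = 0.52 × 0.000385599 = 0.000200512
Marginal: 0.0219874 + 0.000200512 = 0.0221879
P(Subgroup 2 | x) = 0.000200512 / 0.0221879 ≈ 0.009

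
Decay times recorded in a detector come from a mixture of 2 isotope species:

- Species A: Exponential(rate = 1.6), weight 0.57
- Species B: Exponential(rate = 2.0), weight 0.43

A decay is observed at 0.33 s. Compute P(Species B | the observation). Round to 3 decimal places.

P(component k | x) = w_k·f_k(x) / marginal(x), where marginal(x) = Σ_j w_j·f_j(x).
Component likelihoods at x = 0.33 s:
  L_A = 1.6·e^(−1.6·0.33) = 1.6·e^(−0.5280) = 0.943653
  L_B = 2.0·e^(−2.0·0.33) = 2.0·e^(−0.6600) = 1.0337
Weight by the priors:
  w_A·L_A = 0.57 × 0.943653 = 0.537882
  w_B·L_B = 0.43 × 1.0337 = 0.444492
Denominator: 0.537882 + 0.444492 = 0.982375
Responsibility of Species B: 0.444492 / 0.982375 ≈ 0.452

0.452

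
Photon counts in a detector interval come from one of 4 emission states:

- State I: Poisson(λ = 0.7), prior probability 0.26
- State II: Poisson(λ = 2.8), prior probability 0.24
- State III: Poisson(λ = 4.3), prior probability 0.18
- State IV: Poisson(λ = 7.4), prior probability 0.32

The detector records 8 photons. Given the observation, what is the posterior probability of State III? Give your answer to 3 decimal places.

The responsibility of component k is π_k f_k(x) divided by Σ_j π_j f_j(x).
Component likelihoods at x = 8 photons:
  p_I = e^(−0.7)·0.7^8/8! = 7.09999e-07
  p_II = e^(−2.8)·2.8^8/8! = 0.00569796
  p_III = e^(−4.3)·4.3^8/8! = 0.0393333
  p_IV = e^(−7.4)·7.4^8/8! = 0.136318
Prior × likelihood for each component:
  π_I·p_I = 0.26 × 7.09999e-07 = 1.846e-07
  π_II·p_II = 0.24 × 0.00569796 = 0.00136751
  π_III·p_III = 0.18 × 0.0393333 = 0.00708
  π_IV·p_IV = 0.32 × 0.136318 = 0.0436218
Evidence: 1.846e-07 + 0.00136751 + 0.00708 + 0.0436218 = 0.0520695
P(State III | the observation) = 0.00708 / 0.0520695 ≈ 0.136

0.136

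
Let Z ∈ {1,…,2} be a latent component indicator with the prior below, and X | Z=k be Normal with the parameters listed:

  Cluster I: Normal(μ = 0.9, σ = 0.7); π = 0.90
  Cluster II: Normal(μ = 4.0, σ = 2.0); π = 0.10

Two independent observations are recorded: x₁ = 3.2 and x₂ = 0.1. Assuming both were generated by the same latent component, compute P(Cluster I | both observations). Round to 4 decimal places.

Apply Bayes' rule: the posterior for each component is proportional to its prior times its likelihood at x.
Since both observations come from the same component, the likelihood for component k is f_k(x₁)·f_k(x₂).
  f_I = [0.00257934] × [0.296614] = 0.000765067
  f_II = [0.184135] × [0.0297974] = 0.00548674
Unnormalised posteriors:
  π_I·f_I = 0.90 × 0.000765067 = 0.00068856
  π_II·f_II = 0.10 × 0.00548674 = 0.000548674
Marginal: 0.00068856 + 0.000548674 = 0.00123723
Responsibility of Cluster I: 0.00068856 / 0.00123723 ≈ 0.5565

0.5565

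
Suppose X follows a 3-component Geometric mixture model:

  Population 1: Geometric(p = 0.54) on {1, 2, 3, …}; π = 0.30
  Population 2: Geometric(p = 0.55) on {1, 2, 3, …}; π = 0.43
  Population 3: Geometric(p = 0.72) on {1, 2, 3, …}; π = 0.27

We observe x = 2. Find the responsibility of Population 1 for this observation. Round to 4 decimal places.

0.3166

Posterior ∝ prior × likelihood, so P(k | x) ∝ π_k f_k(x); normalise over all components.
Geometric probabilities:
  f_1 = 0.54·(1−0.54)^1 = 0.54·0.46 = 0.2484
  f_2 = 0.55·(1−0.55)^1 = 0.55·0.45 = 0.2475
  f_3 = 0.72·(1−0.72)^1 = 0.72·0.28 = 0.2016
Unnormalised posteriors:
  π_1·f_1 = 0.30 × 0.2484 = 0.07452
  π_2·f_2 = 0.43 × 0.2475 = 0.106425
  π_3·f_3 = 0.27 × 0.2016 = 0.054432
Sum: 0.07452 + 0.106425 + 0.054432 = 0.235377
Responsibility of Population 1: 0.07452 / 0.235377 ≈ 0.3166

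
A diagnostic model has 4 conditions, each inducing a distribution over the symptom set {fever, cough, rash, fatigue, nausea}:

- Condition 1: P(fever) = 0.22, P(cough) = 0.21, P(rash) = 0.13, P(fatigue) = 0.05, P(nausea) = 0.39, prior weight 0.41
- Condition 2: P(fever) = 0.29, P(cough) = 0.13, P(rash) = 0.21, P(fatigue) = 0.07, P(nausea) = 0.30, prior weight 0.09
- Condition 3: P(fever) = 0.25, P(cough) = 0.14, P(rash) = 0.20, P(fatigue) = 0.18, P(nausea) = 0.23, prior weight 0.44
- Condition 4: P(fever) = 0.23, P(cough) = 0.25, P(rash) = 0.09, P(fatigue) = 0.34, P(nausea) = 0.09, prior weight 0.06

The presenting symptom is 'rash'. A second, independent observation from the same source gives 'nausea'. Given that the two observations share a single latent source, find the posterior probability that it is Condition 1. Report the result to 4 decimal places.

Posterior ∝ prior × likelihood, so P(k | x) ∝ π_k f_k(x); normalise over all components.
Since both observations come from the same component, the likelihood for component k is f_k(x₁)·f_k(x₂).
  L_1 = [P(rash | comp) = 0.13] × [0.39] = 0.0507
  L_2 = [P(rash | comp) = 0.21] × [0.3] = 0.063
  L_3 = [P(rash | comp) = 0.20] × [0.23] = 0.046
  L_4 = [P(rash | comp) = 0.09] × [0.09] = 0.0081
Prior × likelihood for each component:
  π_1·L_1 = 0.41 × 0.0507 = 0.020787
  π_2·L_2 = 0.09 × 0.063 = 0.00567
  π_3·L_3 = 0.44 × 0.046 = 0.02024
  π_4·L_4 = 0.06 × 0.0081 = 0.000486
Normaliser: 0.020787 + 0.00567 + 0.02024 + 0.000486 = 0.047183
P(Condition 1 | x₁,x₂) ≈ 0.4406

0.4406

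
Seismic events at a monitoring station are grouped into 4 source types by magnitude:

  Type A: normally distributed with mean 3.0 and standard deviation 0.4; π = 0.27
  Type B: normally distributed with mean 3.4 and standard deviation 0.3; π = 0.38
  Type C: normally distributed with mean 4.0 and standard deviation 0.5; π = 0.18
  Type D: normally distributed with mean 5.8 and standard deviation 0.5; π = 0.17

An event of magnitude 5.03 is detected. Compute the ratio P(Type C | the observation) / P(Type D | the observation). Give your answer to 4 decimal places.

0.4153

Only the two components matter; the odds are (P(Z=i) f_i(x)) / (P(Z=j) f_j(x)).
Normal densities:
  L_A = 2.54734e-06
  L_B = 5.16846e-07
  L_C = 0.0955991
  L_D = 0.243755
Odds = (0.18/0.17) × (0.0955991/0.243755) = 1.05882 × 0.392193 ≈ 0.4153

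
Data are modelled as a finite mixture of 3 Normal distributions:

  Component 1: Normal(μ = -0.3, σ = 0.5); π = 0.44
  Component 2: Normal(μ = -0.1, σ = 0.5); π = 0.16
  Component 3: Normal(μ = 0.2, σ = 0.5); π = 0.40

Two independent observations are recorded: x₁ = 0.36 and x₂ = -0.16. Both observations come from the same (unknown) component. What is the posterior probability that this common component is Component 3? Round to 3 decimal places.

0.511

The responsibility of component k is π_k f_k(x) divided by Σ_j π_j f_j(x).
Since both observations come from the same component, the likelihood for component k is f_k(x₁)·f_k(x₂).
  L_1 = [(1/(0.5·√(2π)))·exp(−(0.36−-0.3)²/(2·0.5²)) = 0.797885·exp(-0.87120) = 0.333874] × [0.767213] = 0.256152
  L_2 = [(1/(0.5·√(2π)))·exp(−(0.36−-0.1)²/(2·0.5²)) = 0.797885·exp(-0.42320) = 0.522573] × [0.79216] = 0.413961
  L_3 = [(1/(0.5·√(2π)))·exp(−(0.36−0.2)²/(2·0.5²)) = 0.797885·exp(-0.05120) = 0.758061] × [0.615703] = 0.46674
Prior × likelihood for each component:
  π_1·L_1 = 0.44 × 0.256152 = 0.112707
  π_2·L_2 = 0.16 × 0.413961 = 0.0662338
  π_3·L_3 = 0.40 × 0.46674 = 0.186696
Sum: 0.112707 + 0.0662338 + 0.186696 = 0.365637
Responsibility of Component 3: 0.186696 / 0.365637 ≈ 0.511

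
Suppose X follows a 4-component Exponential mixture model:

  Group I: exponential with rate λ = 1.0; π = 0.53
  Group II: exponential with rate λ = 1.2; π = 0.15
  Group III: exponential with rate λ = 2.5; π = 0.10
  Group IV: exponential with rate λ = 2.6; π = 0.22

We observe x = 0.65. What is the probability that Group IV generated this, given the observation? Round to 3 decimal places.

0.205

The responsibility of component k is P(Z=k) f_k(x) divided by Σ_j P(Z=j) f_j(x).
Exponential densities:
  L_I = 1.0·e^(−1.0·0.65) = 1.0·e^(−0.6500) = 0.522046
  L_II = 1.2·e^(−1.2·0.65) = 1.2·e^(−0.7800) = 0.550087
  L_III = 2.5·e^(−2.5·0.65) = 2.5·e^(−1.6250) = 0.492279
  L_IV = 2.6·e^(−2.6·0.65) = 2.6·e^(−1.6900) = 0.479751
Weight by the priors:
  P(Z=I)·L_I = 0.53 × 0.522046 = 0.276684
  P(Z=II)·L_II = 0.15 × 0.550087 = 0.0825131
  P(Z=III)·L_III = 0.10 × 0.492279 = 0.0492279
  P(Z=IV)·L_IV = 0.22 × 0.479751 = 0.105545
Marginal: 0.276684 + 0.0825131 + 0.0492279 + 0.105545 = 0.51397
P(Group IV | data) ≈ 0.205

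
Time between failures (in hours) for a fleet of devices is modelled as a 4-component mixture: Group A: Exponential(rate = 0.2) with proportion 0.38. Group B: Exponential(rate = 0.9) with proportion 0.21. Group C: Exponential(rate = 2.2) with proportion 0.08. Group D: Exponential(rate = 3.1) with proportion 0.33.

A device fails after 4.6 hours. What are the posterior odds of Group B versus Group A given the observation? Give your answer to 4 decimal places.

Only the two components matter; the odds are (π_i f_i(x)) / (π_j f_j(x)).
Component likelihoods at x = 4.6 hours:
  p_A = 0.0797038
  p_B = 0.0143306
  p_C = 8.85855e-05
  p_D = 1.98757e-06
Odds = (0.21/0.38) × (0.0143306/0.0797038) = 0.552632 × 0.179798 ≈ 0.0994

0.0994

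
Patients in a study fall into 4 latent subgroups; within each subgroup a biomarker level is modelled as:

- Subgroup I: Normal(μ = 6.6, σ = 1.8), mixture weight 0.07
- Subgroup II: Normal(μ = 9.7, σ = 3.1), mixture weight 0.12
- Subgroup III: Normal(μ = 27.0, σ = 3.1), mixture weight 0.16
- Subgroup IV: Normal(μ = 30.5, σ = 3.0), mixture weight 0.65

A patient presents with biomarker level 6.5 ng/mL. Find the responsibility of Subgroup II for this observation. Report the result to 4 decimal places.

By Bayes' theorem, P(k | x) = w_k f_k(x) / Σ_j w_j f_j(x).
Evaluate each component's likelihood at the observed value:
  L_I = (1/(1.8·√(2π)))·exp(−(6.5−6.6)²/(2·1.8²)) = 0.221635·exp(-0.00154) = 0.221293
  L_II = (1/(3.1·√(2π)))·exp(−(6.5−9.7)²/(2·3.1²)) = 0.128691·exp(-0.53278) = 0.075538
  L_III = (1/(3.1·√(2π)))·exp(−(6.5−27.0)²/(2·3.1²)) = 0.128691·exp(-21.86524) = 4.10765e-11
  L_IV = (1/(3.0·√(2π)))·exp(−(6.5−30.5)²/(2·3.0²)) = 0.132981·exp(-32.00000) = 1.68409e-15
Weight by the priors:
  w_I·L_I = 0.07 × 0.221293 = 0.0154905
  w_II·L_II = 0.12 × 0.075538 = 0.00906456
  w_III·L_III = 0.16 × 4.10765e-11 = 6.57224e-12
  w_IV·L_IV = 0.65 × 1.68409e-15 = 1.09466e-15
Sum: 0.0154905 + 0.00906456 + 6.57224e-12 + 1.09466e-15 = 0.0245551
P(Subgroup II | x) ≈ 0.3692

0.3692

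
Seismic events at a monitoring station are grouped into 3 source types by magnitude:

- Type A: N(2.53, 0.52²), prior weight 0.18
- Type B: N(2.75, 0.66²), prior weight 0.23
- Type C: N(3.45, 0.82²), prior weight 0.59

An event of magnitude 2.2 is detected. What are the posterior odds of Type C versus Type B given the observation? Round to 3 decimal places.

0.914

Only the two components matter; the odds are (π_i f_i(x)) / (π_j f_j(x)).
Evaluate each component's likelihood at the observed value:
  p_A = (1/(0.52·√(2π)))·exp(−(2.2−2.53)²/(2·0.52²)) = 0.767197·exp(-0.20137) = 0.627269
  p_B = (1/(0.66·√(2π)))·exp(−(2.2−2.75)²/(2·0.66²)) = 0.604458·exp(-0.34722) = 0.427139
  p_C = (1/(0.82·√(2π)))·exp(−(2.2−3.45)²/(2·0.82²)) = 0.486515·exp(-1.16188) = 0.152229
Odds = (0.59/0.23) × (0.152229/0.427139) = 2.56522 × 0.356392 ≈ 0.914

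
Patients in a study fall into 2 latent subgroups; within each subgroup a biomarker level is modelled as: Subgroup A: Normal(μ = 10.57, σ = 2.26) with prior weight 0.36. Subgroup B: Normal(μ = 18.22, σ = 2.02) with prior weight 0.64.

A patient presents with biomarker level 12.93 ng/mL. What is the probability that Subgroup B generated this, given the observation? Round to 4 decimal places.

By Bayes' theorem, P(k | x) = π_k f_k(x) / Σ_j π_j f_j(x).
Normal densities:
  p_A = (1/(2.26·√(2π)))·exp(−(12.93−10.57)²/(2·2.26²)) = 0.176523·exp(-0.54523) = 0.102332
  p_B = (1/(2.02·√(2π)))·exp(−(12.93−18.22)²/(2·2.02²)) = 0.197496·exp(-3.42909) = 0.00640213
Multiply by the mixture weights:
  π_A·p_A = 0.36 × 0.102332 = 0.0368396
  π_B·p_B = 0.64 × 0.00640213 = 0.00409737
Marginal: 0.0368396 + 0.00409737 = 0.040937
Responsibility of Subgroup B: 0.00409737 / 0.040937 ≈ 0.1001

0.1001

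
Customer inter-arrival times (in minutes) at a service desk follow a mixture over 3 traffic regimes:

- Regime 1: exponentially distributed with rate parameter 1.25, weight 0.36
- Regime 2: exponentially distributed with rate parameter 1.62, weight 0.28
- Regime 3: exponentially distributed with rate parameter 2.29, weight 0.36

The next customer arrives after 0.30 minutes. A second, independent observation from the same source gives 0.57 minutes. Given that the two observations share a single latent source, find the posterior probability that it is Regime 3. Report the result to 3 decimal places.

Posterior ∝ prior × likelihood, so P(k | x) ∝ w_k f_k(x); normalise over all components.
Since both observations come from the same component, the likelihood for component k is f_k(x₁)·f_k(x₂).
  f_1 = [1.25·e^(−1.25·0.30) = 1.25·e^(−0.3750) = 0.859112] × [0.613021] = 0.526653
  f_2 = [1.62·e^(−1.62·0.30) = 1.62·e^(−0.4860) = 0.996433] × [0.64341] = 0.641114
  f_3 = [2.29·e^(−2.29·0.30) = 2.29·e^(−0.6870) = 1.15206] × [0.620799] = 0.715198
Unnormalised posteriors:
  w_1·f_1 = 0.36 × 0.526653 = 0.189595
  w_2·f_2 = 0.28 × 0.641114 = 0.179512
  w_3·f_3 = 0.36 × 0.715198 = 0.257471
Denominator: 0.189595 + 0.179512 + 0.257471 = 0.626578
So the posterior for Regime 3 is 0.257471 / 0.626578 ≈ 0.411.

0.411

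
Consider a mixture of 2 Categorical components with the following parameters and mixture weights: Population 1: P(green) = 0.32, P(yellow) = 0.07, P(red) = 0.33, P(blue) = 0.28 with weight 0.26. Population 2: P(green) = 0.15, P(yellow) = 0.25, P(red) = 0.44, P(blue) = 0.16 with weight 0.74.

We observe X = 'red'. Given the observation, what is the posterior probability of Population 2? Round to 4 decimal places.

The responsibility of component k is π_k f_k(x) divided by Σ_j π_j f_j(x).
Evaluate each component's likelihood at the observed value:
  p_1 = 0.33
  p_2 = 0.44
Weight by the priors:
  π_1·p_1 = 0.26 × 0.33 = 0.0858
  π_2·p_2 = 0.74 × 0.44 = 0.3256
Evidence: 0.0858 + 0.3256 = 0.4114
Responsibility of Population 2: 0.3256 / 0.4114 ≈ 0.7914

0.7914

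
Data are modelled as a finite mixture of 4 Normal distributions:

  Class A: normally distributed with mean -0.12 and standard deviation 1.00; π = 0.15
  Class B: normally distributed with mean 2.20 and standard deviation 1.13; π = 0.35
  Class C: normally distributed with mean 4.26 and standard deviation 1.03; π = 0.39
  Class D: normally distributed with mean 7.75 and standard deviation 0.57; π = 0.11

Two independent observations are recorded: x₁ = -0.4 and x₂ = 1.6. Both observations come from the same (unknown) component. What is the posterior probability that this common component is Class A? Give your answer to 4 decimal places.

By Bayes' theorem, P(k | x) = w_k f_k(x) / Σ_j w_j f_j(x).
Since both observations come from the same component, the likelihood for component k is f_k(x₁)·f_k(x₂).
  f_A = [(1/(1.00·√(2π)))·exp(−(-0.4−-0.12)²/(2·1.00²)) = 0.398942·exp(-0.03920) = 0.383606] × [0.090887] = 0.0348648
  f_B = [(1/(1.13·√(2π)))·exp(−(-0.4−2.20)²/(2·1.13²)) = 0.353046·exp(-2.64704) = 0.0250172] × [0.306627] = 0.00767095
  f_C = [(1/(1.03·√(2π)))·exp(−(-0.4−4.26)²/(2·1.03²)) = 0.387323·exp(-10.23452) = 1.39084e-05] × [0.0137983] = 1.91912e-07
  f_D = [(1/(0.57·√(2π)))·exp(−(-0.4−7.75)²/(2·0.57²)) = 0.699899·exp(-102.21991) = 2.82807e-45] × [3.68408e-26] = 1.04189e-70
Unnormalised posteriors:
  w_A·f_A = 0.15 × 0.0348648 = 0.00522972
  w_B·f_B = 0.35 × 0.00767095 = 0.00268483
  w_C·f_C = 0.39 × 1.91912e-07 = 7.48457e-08
  w_D·f_D = 0.11 × 1.04189e-70 = 1.14607e-71
Sum: 0.00522972 + 0.00268483 + 7.48457e-08 + 1.14607e-71 = 0.00791463
P(Class A | x₁,x₂) = 0.00522972 / 0.00791463 ≈ 0.6608

0.6608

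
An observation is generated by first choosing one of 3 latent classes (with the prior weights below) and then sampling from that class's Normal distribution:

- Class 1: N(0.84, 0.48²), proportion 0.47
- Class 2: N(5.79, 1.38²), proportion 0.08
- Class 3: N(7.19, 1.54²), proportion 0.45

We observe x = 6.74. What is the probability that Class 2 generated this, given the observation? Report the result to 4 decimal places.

0.1404

Apply Bayes' rule: the posterior for each component is proportional to its prior times its likelihood at x.
Normal densities:
  p_1 = 1.29409e-33
  p_2 = 0.2281
  p_3 = 0.248226
Prior × likelihood for each component:
  P(Z=1)·p_1 = 0.47 × 1.29409e-33 = 6.0822e-34
  P(Z=2)·p_2 = 0.08 × 0.2281 = 0.018248
  P(Z=3)·p_3 = 0.45 × 0.248226 = 0.111702
Marginal: 6.0822e-34 + 0.018248 + 0.111702 = 0.12995
P(Class 2 | 6.74) ≈ 0.1404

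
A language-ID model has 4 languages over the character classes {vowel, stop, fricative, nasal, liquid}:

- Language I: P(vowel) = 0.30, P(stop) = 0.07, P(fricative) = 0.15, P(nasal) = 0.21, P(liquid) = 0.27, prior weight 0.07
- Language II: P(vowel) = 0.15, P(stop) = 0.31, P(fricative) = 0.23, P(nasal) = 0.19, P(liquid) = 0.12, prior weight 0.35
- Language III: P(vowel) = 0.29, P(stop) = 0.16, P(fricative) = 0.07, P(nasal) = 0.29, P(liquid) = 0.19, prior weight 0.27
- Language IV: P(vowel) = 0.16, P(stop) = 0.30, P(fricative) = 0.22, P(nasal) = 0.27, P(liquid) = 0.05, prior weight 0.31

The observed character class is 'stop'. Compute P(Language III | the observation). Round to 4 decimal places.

0.1731

Apply Bayes' rule: the posterior for each component is proportional to its prior times its likelihood at x.
Categorical probabilities:
  L_I = P(stop | comp) = 0.07
  L_II = P(stop | comp) = 0.31
  L_III = P(stop | comp) = 0.16
  L_IV = P(stop | comp) = 0.30
Weight by the priors:
  w_I·L_I = 0.07 × 0.07 = 0.0049
  w_II·L_II = 0.35 × 0.31 = 0.1085
  w_III·L_III = 0.27 × 0.16 = 0.0432
  w_IV·L_IV = 0.31 × 0.3 = 0.093
Denominator: 0.0049 + 0.1085 + 0.0432 + 0.093 = 0.2496
P(Language III | data) = 0.0432 / 0.2496 ≈ 0.1731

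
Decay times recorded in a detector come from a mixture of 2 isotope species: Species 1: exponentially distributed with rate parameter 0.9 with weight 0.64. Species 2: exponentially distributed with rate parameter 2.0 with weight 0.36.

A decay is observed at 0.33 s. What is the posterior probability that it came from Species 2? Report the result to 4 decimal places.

P(component k | x) = P(Z=k)·f_k(x) / marginal(x), where marginal(x) = Σ_j P(Z=j)·f_j(x).
Exponential densities:
  L_1 = 0.9·e^(−0.9·0.33) = 0.9·e^(−0.2970) = 0.66874
  L_2 = 2.0·e^(−2.0·0.33) = 2.0·e^(−0.6600) = 1.0337
Prior × likelihood for each component:
  P(Z=1)·L_1 = 0.64 × 0.66874 = 0.427993
  P(Z=2)·L_2 = 0.36 × 1.0337 = 0.372133
Sum: 0.427993 + 0.372133 = 0.800126
P(Species 2 | x) ≈ 0.4651

0.4651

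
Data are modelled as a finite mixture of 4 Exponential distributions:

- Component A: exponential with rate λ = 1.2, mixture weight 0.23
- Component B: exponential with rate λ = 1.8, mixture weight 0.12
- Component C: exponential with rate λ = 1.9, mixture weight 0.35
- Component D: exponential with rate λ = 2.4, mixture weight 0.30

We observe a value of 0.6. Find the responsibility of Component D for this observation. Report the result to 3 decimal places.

0.289

By Bayes' theorem, P(k | x) = P(Z=k) f_k(x) / Σ_j P(Z=j) f_j(x).
Exponential densities:
  p_A = 0.584103
  p_B = 0.611272
  p_C = 0.607656
  p_D = 0.568627
Multiply by the mixture weights:
  P(Z=A)·p_A = 0.23 × 0.584103 = 0.134344
  P(Z=B)·p_B = 0.12 × 0.611272 = 0.0733526
  P(Z=C)·p_C = 0.35 × 0.607656 = 0.21268
  P(Z=D)·p_D = 0.30 × 0.568627 = 0.170588
Denominator: 0.134344 + 0.0733526 + 0.21268 + 0.170588 = 0.590964
P(Component D | data) ≈ 0.289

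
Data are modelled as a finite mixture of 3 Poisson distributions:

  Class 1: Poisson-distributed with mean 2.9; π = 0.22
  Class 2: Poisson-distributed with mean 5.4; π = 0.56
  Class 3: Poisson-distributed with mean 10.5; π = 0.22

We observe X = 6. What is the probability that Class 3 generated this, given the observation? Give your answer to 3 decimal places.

0.104

P(component k | x) = w_k·f_k(x) / marginal(x), where marginal(x) = Σ_j w_j·f_j(x).
Poisson probabilities:
  p_1 = e^(−2.9)·2.9^6/6! = 0.0454571
  p_2 = e^(−5.4)·5.4^6/6! = 0.155539
  p_3 = e^(−10.5)·10.5^6/6! = 0.051252
Unnormalised posteriors:
  w_1·p_1 = 0.22 × 0.0454571 = 0.0100006
  w_2·p_2 = 0.56 × 0.155539 = 0.087102
  w_3·p_3 = 0.22 × 0.051252 = 0.0112755
Evidence: 0.0100006 + 0.087102 + 0.0112755 = 0.108378
P(Class 3 | x) ≈ 0.104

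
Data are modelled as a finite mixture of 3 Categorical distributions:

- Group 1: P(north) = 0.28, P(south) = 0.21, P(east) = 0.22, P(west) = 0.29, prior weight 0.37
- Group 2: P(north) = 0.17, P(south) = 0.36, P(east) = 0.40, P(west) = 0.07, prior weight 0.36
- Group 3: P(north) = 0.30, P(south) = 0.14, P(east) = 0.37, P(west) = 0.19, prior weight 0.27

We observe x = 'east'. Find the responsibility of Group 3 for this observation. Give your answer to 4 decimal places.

Posterior ∝ prior × likelihood, so P(k | x) ∝ π_k f_k(x); normalise over all components.
Categorical probabilities:
  p_1 = P(east | comp) = 0.22
  p_2 = P(east | comp) = 0.40
  p_3 = P(east | comp) = 0.37
Weight by the priors:
  π_1·p_1 = 0.37 × 0.22 = 0.0814
  π_2·p_2 = 0.36 × 0.4 = 0.144
  π_3·p_3 = 0.27 × 0.37 = 0.0999
Sum: 0.0814 + 0.144 + 0.0999 = 0.3253
P(Group 3 | the observation) = 0.0999 / 0.3253 ≈ 0.3071

0.3071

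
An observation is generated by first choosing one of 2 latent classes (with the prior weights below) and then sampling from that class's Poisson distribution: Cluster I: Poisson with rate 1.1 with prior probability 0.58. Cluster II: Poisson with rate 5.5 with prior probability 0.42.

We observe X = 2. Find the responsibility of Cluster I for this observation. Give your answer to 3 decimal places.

The responsibility of component k is π_k f_k(x) divided by Σ_j π_j f_j(x).
Evaluate each component's likelihood at the observed value:
  f_I = e^(−1.1)·1.1^2/2! = 0.201387
  f_II = e^(−5.5)·5.5^2/2! = 0.0618124
Weight by the priors:
  π_I·f_I = 0.58 × 0.201387 = 0.116804
  π_II·f_II = 0.42 × 0.0618124 = 0.0259612
Sum: 0.116804 + 0.0259612 = 0.142766
So the posterior for Cluster I is 0.116804 / 0.142766 ≈ 0.818.

0.818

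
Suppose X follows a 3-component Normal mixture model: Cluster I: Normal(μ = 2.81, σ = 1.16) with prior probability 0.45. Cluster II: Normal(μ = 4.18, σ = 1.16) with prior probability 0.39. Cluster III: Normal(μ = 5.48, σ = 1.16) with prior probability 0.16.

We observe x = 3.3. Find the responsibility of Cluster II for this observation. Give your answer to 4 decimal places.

The responsibility of component k is π_k f_k(x) divided by Σ_j π_j f_j(x).
Normal densities:
  L_I = 0.314562
  L_II = 0.257919
  L_III = 0.0588207
Multiply by the mixture weights:
  π_I·L_I = 0.45 × 0.314562 = 0.141553
  π_II·L_II = 0.39 × 0.257919 = 0.100588
  π_III·L_III = 0.16 × 0.0588207 = 0.0094113
Sum: 0.141553 + 0.100588 + 0.0094113 = 0.251552
P(Cluster II | x) = 0.100588 / 0.251552 ≈ 0.3999

0.3999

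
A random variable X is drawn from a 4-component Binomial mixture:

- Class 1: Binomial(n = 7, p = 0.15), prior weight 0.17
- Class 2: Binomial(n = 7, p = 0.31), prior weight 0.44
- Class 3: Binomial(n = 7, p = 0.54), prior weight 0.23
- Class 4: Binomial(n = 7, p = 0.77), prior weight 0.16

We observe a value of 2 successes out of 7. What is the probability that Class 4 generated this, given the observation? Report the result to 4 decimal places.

Apply Bayes' rule: the posterior for each component is proportional to its prior times its likelihood at x.
Evaluate each component's likelihood at the observed value:
  L_1 = C(7,2)·0.15^2·0.85^5 = 21·0.0225·0.443705 = 0.209651
  L_2 = C(7,2)·0.31^2·0.69^5 = 21·0.0961·0.156403 = 0.315637
  L_3 = C(7,2)·0.54^2·0.46^5 = 21·0.2916·0.0205963 = 0.126123
  L_4 = C(7,2)·0.77^2·0.23^5 = 21·0.5929·0.000643634 = 0.00801383
Unnormalised posteriors:
  π_1·L_1 = 0.17 × 0.209651 = 0.0356406
  π_2·L_2 = 0.44 × 0.315637 = 0.13888
  π_3·L_3 = 0.23 × 0.126123 = 0.0290084
  π_4·L_4 = 0.16 × 0.00801383 = 0.00128221
Marginal: 0.0356406 + 0.13888 + 0.0290084 + 0.00128221 = 0.204812
P(Class 4 | 2 successes out of 7) = 0.00128221 / 0.204812 ≈ 0.0063

0.0063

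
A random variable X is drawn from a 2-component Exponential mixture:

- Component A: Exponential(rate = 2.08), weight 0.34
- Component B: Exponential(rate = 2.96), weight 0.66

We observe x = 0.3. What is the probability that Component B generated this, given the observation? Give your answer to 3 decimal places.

0.680

The responsibility of component k is P(Z=k) f_k(x) divided by Σ_j P(Z=j) f_j(x).
Evaluate each component's likelihood at the observed value:
  L_A = 1.11446
  L_B = 1.21797
Weight by the priors:
  P(Z=A)·L_A = 0.34 × 1.11446 = 0.378916
  P(Z=B)·L_B = 0.66 × 1.21797 = 0.803863
Normaliser: 0.378916 + 0.803863 = 1.18278
Responsibility of Component B: 0.803863 / 1.18278 ≈ 0.680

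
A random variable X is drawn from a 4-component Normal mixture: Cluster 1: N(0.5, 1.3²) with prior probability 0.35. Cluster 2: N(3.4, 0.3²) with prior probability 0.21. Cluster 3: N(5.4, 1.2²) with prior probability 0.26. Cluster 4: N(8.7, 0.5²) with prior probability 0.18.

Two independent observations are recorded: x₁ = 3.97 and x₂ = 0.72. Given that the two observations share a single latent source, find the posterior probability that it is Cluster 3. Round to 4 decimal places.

0.0076

P(component k | x) = w_k·f_k(x) / marginal(x), where marginal(x) = Σ_j w_j·f_j(x).
Since both observations come from the same component, the likelihood for component k is f_k(x₁)·f_k(x₂).
  L_1 = [0.00870638] × [0.302516] = 0.00263382
  L_2 = [0.218719] × [6.2298e-18] = 1.36258e-18
  L_3 = [0.163442] × [0.000165546] = 2.70573e-05
  L_4 = [2.945e-20] × [3.88908e-56] = 1.14534e-75
Prior × likelihood for each component:
  w_1·L_1 = 0.35 × 0.00263382 = 0.000921836
  w_2·L_2 = 0.21 × 1.36258e-18 = 2.86141e-19
  w_3·L_3 = 0.26 × 2.70573e-05 = 7.03489e-06
  w_4·L_4 = 0.18 × 1.14534e-75 = 2.06161e-76
Marginal: 0.000921836 + 2.86141e-19 + 7.03489e-06 + 2.06161e-76 = 0.00092887
Responsibility of Cluster 3: 7.03489e-06 / 0.00092887 ≈ 0.0076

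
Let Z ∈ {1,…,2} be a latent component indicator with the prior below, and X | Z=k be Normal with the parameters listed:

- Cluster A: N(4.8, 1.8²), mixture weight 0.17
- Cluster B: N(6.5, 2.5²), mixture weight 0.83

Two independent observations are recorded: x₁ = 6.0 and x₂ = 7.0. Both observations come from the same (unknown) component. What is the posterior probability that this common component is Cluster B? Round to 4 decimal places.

Posterior ∝ prior × likelihood, so P(k | x) ∝ w_k f_k(x); normalise over all components.
Since both observations come from the same component, the likelihood for component k is f_k(x₁)·f_k(x₂).
  p_A = [(1/(1.8·√(2π)))·exp(−(6.0−4.8)²/(2·1.8²)) = 0.221635·exp(-0.22222) = 0.177471] × [0.105016] = 0.0186374
  p_B = [(1/(2.5·√(2π)))·exp(−(6.0−6.5)²/(2·2.5²)) = 0.159577·exp(-0.02000) = 0.156417] × [0.156417] = 0.0244663
Weight by the priors:
  w_A·p_A = 0.17 × 0.0186374 = 0.00316835
  w_B·p_B = 0.83 × 0.0244663 = 0.020307
Marginal: 0.00316835 + 0.020307 = 0.0234754
So the posterior for Cluster B is 0.020307 / 0.0234754 ≈ 0.8650.

0.8650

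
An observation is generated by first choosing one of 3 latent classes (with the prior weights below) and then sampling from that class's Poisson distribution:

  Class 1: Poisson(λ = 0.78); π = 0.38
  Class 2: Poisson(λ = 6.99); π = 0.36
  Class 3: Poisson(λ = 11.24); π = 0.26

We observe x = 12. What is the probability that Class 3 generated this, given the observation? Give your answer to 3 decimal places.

0.755

Apply Bayes' rule: the posterior for each component is proportional to its prior times its likelihood at x.
Poisson probabilities:
  f_1 = e^(−0.78)·0.78^12/12! = 4.85343e-11
  f_2 = e^(−6.99)·6.99^12/12! = 0.026162
  f_3 = e^(−11.24)·11.24^12/12! = 0.111529
Weight by the priors:
  π_1·f_1 = 0.38 × 4.85343e-11 = 1.8443e-11
  π_2·f_2 = 0.36 × 0.026162 = 0.00941832
  π_3·f_3 = 0.26 × 0.111529 = 0.0289976
Evidence: 1.8443e-11 + 0.00941832 + 0.0289976 = 0.0384159
Responsibility of Class 3: 0.0289976 / 0.0384159 ≈ 0.755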